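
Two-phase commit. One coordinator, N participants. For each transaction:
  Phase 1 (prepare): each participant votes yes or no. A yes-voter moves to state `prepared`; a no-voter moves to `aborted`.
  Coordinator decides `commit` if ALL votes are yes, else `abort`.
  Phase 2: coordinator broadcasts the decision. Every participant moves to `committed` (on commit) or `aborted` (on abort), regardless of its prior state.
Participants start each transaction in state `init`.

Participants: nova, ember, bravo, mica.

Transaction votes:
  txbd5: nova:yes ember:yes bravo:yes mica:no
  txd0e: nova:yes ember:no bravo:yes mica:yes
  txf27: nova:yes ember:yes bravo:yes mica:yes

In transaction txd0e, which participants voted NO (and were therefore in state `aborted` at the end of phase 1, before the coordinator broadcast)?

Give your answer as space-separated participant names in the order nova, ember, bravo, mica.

Answer: ember

Derivation:
Txn txd0e phase 1: nova yes -> prepared; ember no -> aborted; bravo yes -> prepared; mica yes -> prepared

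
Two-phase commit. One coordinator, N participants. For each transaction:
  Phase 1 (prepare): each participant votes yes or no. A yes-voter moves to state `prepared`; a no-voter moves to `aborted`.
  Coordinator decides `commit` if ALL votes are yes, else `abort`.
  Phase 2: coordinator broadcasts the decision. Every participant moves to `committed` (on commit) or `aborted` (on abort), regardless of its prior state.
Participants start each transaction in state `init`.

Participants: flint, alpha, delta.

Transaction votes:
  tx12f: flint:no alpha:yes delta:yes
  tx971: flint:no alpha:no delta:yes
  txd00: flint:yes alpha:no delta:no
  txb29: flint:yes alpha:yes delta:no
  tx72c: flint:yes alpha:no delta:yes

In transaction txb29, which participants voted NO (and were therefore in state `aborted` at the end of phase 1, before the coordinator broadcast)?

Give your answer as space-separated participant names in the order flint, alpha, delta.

Answer: delta

Derivation:
Txn txb29 phase 1: flint yes -> prepared; alpha yes -> prepared; delta no -> aborted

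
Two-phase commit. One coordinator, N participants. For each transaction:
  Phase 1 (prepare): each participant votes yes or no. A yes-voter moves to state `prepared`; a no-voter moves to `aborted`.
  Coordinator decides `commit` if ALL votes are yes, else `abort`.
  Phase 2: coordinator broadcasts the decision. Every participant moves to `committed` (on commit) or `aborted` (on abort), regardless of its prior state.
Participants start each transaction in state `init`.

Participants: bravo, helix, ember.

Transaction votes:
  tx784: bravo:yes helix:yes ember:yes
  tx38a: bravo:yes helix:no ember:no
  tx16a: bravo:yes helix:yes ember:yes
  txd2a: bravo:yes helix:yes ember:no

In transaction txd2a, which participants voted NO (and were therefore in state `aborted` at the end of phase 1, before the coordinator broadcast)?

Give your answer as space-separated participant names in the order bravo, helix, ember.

Txn txd2a phase 1: bravo yes -> prepared; helix yes -> prepared; ember no -> aborted

Answer: ember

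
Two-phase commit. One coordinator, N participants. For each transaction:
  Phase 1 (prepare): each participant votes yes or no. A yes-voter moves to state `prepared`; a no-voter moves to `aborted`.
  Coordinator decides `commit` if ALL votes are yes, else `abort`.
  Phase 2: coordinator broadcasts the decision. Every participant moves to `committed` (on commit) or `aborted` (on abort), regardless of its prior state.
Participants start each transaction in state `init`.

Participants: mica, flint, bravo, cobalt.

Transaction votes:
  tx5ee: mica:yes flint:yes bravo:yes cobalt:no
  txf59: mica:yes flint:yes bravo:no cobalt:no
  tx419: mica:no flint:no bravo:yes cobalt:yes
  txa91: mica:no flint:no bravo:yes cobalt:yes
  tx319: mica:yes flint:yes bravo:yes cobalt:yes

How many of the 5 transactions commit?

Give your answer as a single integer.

tx5ee: no from cobalt -> abort (commits=0)
txf59: no from bravo, cobalt -> abort (commits=0)
tx419: no from mica, flint -> abort (commits=0)
txa91: no from mica, flint -> abort (commits=0)
tx319: all yes -> commit (commits=1)

Answer: 1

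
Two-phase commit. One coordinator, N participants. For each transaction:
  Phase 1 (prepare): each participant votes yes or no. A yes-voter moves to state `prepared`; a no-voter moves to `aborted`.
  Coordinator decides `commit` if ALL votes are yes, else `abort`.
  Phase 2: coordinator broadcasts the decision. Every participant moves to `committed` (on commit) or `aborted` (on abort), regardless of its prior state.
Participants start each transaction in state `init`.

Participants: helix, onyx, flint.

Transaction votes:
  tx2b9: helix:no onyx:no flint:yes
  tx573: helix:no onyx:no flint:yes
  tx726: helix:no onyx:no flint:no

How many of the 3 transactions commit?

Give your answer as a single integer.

Answer: 0

Derivation:
tx2b9: no from helix, onyx -> abort (commits=0)
tx573: no from helix, onyx -> abort (commits=0)
tx726: no from helix, onyx, flint -> abort (commits=0)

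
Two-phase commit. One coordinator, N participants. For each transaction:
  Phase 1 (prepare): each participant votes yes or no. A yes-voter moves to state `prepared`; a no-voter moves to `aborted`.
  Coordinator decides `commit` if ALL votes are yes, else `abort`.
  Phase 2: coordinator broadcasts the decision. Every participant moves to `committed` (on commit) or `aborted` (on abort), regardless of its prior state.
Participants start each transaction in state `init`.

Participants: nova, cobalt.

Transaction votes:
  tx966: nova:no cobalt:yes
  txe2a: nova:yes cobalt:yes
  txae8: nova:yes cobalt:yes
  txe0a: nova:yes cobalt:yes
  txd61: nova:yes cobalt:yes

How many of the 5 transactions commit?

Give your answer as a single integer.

Answer: 4

Derivation:
tx966: no from nova -> abort (commits=0)
txe2a: all yes -> commit (commits=1)
txae8: all yes -> commit (commits=2)
txe0a: all yes -> commit (commits=3)
txd61: all yes -> commit (commits=4)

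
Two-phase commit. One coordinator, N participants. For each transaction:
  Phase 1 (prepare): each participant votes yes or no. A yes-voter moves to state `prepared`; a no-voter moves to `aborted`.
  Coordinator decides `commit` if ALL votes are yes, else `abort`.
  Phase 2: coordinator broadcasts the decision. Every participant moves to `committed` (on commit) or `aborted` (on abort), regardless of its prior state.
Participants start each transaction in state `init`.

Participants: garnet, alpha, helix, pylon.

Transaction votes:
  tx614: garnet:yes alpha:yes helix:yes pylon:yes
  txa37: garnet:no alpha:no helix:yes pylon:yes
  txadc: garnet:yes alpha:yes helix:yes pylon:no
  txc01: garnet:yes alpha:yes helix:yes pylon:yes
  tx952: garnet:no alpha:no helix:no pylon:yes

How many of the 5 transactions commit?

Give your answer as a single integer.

Answer: 2

Derivation:
tx614: all yes -> commit (commits=1)
txa37: no from garnet, alpha -> abort (commits=1)
txadc: no from pylon -> abort (commits=1)
txc01: all yes -> commit (commits=2)
tx952: no from garnet, alpha, helix -> abort (commits=2)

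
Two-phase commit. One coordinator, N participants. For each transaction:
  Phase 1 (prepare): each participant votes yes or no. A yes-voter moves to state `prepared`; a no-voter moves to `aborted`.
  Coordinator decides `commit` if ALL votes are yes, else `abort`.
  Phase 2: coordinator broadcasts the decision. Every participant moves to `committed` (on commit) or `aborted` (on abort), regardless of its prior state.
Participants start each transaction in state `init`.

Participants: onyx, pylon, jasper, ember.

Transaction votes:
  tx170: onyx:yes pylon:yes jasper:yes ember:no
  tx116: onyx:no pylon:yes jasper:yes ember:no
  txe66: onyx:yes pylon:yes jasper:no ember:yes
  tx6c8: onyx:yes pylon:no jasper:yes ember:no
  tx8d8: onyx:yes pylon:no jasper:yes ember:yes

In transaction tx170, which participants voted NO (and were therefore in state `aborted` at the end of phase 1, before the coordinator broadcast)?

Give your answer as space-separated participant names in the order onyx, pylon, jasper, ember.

Answer: ember

Derivation:
Txn tx170 phase 1: onyx yes -> prepared; pylon yes -> prepared; jasper yes -> prepared; ember no -> aborted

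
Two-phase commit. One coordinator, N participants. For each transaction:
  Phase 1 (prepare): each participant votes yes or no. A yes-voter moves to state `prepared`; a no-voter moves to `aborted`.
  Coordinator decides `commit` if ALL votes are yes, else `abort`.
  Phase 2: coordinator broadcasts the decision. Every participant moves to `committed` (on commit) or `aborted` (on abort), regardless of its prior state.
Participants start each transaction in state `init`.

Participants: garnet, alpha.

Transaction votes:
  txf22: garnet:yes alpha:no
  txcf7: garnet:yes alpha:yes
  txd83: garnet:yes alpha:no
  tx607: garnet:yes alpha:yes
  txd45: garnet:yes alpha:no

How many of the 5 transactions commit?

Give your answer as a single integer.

txf22: no from alpha -> abort (commits=0)
txcf7: all yes -> commit (commits=1)
txd83: no from alpha -> abort (commits=1)
tx607: all yes -> commit (commits=2)
txd45: no from alpha -> abort (commits=2)

Answer: 2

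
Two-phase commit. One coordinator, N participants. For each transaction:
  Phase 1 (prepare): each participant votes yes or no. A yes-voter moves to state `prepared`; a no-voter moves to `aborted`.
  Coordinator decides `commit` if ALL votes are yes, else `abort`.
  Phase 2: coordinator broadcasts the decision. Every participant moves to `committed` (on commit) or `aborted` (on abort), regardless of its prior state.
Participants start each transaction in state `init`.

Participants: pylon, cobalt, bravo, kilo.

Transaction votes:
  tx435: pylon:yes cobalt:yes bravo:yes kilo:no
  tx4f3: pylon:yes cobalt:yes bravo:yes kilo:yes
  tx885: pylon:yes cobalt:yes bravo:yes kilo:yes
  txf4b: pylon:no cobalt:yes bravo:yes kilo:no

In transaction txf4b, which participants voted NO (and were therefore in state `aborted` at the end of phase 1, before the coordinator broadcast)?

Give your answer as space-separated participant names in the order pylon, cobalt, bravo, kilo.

Answer: pylon kilo

Derivation:
Txn txf4b phase 1: pylon no -> aborted; cobalt yes -> prepared; bravo yes -> prepared; kilo no -> aborted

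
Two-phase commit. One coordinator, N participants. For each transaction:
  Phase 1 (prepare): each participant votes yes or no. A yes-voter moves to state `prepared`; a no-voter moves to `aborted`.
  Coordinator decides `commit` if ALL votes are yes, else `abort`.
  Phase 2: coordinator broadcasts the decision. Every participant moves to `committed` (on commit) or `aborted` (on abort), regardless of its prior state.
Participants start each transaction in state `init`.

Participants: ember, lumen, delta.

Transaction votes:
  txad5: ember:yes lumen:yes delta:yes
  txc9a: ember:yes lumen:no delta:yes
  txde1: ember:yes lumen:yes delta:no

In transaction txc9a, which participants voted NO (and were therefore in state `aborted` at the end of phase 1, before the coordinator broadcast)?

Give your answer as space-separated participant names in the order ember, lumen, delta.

Txn txc9a phase 1: ember yes -> prepared; lumen no -> aborted; delta yes -> prepared

Answer: lumen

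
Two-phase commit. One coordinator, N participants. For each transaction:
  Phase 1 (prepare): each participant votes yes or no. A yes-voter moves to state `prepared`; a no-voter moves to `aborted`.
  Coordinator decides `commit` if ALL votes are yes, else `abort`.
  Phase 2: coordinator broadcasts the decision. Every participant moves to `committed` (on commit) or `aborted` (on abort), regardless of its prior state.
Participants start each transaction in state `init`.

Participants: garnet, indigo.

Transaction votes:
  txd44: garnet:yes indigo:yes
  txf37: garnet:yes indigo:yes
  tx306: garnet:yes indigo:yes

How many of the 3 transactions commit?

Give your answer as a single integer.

txd44: all yes -> commit (commits=1)
txf37: all yes -> commit (commits=2)
tx306: all yes -> commit (commits=3)

Answer: 3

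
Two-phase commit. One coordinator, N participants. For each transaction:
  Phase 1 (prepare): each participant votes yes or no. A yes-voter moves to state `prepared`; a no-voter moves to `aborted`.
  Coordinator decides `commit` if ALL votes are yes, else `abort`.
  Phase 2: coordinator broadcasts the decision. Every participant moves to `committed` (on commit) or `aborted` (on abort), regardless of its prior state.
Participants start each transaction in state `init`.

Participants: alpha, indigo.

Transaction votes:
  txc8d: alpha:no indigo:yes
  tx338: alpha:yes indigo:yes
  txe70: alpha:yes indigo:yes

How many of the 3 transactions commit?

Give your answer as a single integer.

txc8d: no from alpha -> abort (commits=0)
tx338: all yes -> commit (commits=1)
txe70: all yes -> commit (commits=2)

Answer: 2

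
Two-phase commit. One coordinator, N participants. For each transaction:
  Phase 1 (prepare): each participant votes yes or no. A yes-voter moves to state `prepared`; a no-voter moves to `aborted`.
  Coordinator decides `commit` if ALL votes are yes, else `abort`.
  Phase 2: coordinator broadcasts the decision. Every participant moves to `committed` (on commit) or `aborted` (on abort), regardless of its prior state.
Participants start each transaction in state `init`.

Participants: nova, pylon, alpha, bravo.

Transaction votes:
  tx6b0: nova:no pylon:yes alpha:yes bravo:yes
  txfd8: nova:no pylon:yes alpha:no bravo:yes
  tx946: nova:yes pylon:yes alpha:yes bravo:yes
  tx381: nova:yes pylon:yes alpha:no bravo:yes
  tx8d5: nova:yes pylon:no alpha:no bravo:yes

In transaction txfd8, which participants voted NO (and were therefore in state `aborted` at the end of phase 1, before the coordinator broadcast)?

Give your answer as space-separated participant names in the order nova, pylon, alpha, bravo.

Txn txfd8 phase 1: nova no -> aborted; pylon yes -> prepared; alpha no -> aborted; bravo yes -> prepared

Answer: nova alpha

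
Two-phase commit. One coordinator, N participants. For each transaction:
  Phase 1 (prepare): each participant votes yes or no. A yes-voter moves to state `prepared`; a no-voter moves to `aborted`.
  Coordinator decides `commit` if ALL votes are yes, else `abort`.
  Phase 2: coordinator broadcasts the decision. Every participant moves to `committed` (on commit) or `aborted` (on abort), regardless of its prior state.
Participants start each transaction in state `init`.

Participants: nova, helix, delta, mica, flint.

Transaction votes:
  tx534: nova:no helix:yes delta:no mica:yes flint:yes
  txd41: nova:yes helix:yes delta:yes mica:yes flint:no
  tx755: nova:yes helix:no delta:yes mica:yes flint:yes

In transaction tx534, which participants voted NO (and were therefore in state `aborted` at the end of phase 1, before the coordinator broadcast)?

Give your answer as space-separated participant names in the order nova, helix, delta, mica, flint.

Txn tx534 phase 1: nova no -> aborted; helix yes -> prepared; delta no -> aborted; mica yes -> prepared; flint yes -> prepared

Answer: nova delta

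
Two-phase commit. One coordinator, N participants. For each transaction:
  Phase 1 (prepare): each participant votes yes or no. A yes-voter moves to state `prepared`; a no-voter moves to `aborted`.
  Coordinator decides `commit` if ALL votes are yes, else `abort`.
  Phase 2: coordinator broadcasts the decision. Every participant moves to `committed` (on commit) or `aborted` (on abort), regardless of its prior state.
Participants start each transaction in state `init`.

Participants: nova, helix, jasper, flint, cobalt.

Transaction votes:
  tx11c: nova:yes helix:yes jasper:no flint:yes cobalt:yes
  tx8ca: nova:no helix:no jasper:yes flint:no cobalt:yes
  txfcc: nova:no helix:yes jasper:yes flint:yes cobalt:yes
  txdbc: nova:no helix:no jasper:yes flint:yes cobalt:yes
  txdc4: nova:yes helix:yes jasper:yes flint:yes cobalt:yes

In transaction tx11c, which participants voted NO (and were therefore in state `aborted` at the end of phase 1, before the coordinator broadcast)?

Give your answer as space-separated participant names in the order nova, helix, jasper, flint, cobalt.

Txn tx11c phase 1: nova yes -> prepared; helix yes -> prepared; jasper no -> aborted; flint yes -> prepared; cobalt yes -> prepared

Answer: jasper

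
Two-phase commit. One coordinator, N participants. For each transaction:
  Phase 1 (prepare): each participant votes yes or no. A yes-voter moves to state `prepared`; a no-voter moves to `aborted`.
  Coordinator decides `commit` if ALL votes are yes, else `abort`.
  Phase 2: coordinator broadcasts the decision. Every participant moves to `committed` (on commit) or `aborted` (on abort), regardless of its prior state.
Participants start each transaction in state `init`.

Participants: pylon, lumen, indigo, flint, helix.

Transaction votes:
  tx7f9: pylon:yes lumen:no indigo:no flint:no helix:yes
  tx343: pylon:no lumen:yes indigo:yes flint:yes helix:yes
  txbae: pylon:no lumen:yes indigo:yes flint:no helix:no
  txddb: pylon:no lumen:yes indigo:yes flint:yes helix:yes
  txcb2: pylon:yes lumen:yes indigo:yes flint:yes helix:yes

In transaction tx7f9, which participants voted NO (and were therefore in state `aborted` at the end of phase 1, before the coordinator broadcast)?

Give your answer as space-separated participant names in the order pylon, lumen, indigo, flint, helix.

Txn tx7f9 phase 1: pylon yes -> prepared; lumen no -> aborted; indigo no -> aborted; flint no -> aborted; helix yes -> prepared

Answer: lumen indigo flint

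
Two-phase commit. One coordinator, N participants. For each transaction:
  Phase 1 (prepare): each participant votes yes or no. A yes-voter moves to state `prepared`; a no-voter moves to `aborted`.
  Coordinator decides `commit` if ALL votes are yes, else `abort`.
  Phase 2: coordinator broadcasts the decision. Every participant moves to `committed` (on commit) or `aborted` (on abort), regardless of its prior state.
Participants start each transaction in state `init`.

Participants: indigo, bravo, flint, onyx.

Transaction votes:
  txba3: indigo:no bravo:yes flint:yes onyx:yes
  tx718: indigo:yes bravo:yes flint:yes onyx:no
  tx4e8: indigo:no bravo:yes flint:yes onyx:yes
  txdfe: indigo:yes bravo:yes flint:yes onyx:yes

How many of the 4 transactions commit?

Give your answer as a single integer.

Answer: 1

Derivation:
txba3: no from indigo -> abort (commits=0)
tx718: no from onyx -> abort (commits=0)
tx4e8: no from indigo -> abort (commits=0)
txdfe: all yes -> commit (commits=1)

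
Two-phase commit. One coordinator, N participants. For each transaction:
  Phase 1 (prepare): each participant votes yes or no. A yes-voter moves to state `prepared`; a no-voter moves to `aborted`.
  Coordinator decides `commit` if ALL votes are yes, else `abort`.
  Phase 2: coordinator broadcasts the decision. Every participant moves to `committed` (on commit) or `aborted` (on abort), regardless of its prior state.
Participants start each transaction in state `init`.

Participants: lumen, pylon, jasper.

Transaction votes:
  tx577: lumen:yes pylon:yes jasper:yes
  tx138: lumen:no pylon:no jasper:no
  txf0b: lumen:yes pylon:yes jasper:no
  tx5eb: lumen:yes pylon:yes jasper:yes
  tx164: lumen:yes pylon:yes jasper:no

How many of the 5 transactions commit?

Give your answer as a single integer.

tx577: all yes -> commit (commits=1)
tx138: no from lumen, pylon, jasper -> abort (commits=1)
txf0b: no from jasper -> abort (commits=1)
tx5eb: all yes -> commit (commits=2)
tx164: no from jasper -> abort (commits=2)

Answer: 2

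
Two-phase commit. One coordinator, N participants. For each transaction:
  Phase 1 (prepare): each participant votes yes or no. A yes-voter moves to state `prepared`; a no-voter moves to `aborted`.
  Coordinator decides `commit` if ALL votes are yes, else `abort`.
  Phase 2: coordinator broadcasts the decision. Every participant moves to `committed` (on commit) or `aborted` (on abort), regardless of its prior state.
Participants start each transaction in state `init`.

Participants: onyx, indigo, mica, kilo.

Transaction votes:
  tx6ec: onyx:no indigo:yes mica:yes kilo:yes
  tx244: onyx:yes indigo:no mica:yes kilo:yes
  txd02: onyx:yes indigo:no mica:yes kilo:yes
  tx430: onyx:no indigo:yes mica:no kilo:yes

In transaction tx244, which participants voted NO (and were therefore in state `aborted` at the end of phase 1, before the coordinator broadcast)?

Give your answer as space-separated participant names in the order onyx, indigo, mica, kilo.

Txn tx244 phase 1: onyx yes -> prepared; indigo no -> aborted; mica yes -> prepared; kilo yes -> prepared

Answer: indigo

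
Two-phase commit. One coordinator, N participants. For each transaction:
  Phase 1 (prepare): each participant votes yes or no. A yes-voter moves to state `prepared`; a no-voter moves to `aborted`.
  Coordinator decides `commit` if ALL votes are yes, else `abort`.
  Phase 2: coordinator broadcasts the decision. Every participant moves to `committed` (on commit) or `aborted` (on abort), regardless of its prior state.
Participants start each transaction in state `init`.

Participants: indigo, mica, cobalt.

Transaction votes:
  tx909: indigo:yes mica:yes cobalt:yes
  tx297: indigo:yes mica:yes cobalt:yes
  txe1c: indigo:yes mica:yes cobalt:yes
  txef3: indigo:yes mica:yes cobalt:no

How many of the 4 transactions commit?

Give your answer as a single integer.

Answer: 3

Derivation:
tx909: all yes -> commit (commits=1)
tx297: all yes -> commit (commits=2)
txe1c: all yes -> commit (commits=3)
txef3: no from cobalt -> abort (commits=3)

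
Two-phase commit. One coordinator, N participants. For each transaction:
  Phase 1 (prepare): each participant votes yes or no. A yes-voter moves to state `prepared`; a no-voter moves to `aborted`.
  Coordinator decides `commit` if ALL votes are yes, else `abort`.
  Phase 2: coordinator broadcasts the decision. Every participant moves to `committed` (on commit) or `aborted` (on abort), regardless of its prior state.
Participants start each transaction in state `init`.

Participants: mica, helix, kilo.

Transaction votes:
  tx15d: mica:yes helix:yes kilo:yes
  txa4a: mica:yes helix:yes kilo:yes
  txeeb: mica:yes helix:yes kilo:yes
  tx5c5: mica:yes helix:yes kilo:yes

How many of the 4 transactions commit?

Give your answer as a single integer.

tx15d: all yes -> commit (commits=1)
txa4a: all yes -> commit (commits=2)
txeeb: all yes -> commit (commits=3)
tx5c5: all yes -> commit (commits=4)

Answer: 4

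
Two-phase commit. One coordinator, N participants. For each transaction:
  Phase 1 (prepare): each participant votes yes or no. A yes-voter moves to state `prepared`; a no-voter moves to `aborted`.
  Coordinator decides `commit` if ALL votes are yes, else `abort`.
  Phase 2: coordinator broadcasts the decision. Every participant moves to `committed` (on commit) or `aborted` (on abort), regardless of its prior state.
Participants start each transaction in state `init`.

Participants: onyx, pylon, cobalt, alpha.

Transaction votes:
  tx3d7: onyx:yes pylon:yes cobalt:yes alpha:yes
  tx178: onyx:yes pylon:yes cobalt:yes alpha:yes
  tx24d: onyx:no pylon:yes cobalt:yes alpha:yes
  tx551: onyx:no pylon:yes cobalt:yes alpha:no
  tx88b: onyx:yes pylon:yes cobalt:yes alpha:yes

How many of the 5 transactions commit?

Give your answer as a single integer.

tx3d7: all yes -> commit (commits=1)
tx178: all yes -> commit (commits=2)
tx24d: no from onyx -> abort (commits=2)
tx551: no from onyx, alpha -> abort (commits=2)
tx88b: all yes -> commit (commits=3)

Answer: 3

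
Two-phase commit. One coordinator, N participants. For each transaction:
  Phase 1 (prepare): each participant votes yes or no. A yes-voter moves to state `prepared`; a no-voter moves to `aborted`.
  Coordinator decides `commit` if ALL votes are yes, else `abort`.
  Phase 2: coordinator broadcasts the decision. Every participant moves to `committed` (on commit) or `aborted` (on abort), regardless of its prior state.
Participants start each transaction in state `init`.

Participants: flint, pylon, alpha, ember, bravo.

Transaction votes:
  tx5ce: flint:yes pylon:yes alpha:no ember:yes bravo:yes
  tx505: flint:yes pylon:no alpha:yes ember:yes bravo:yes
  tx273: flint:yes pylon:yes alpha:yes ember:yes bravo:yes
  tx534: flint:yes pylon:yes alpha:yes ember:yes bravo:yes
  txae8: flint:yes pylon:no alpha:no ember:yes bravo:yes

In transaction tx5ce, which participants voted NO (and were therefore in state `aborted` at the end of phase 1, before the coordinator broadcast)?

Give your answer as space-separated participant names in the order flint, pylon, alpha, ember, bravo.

Txn tx5ce phase 1: flint yes -> prepared; pylon yes -> prepared; alpha no -> aborted; ember yes -> prepared; bravo yes -> prepared

Answer: alpha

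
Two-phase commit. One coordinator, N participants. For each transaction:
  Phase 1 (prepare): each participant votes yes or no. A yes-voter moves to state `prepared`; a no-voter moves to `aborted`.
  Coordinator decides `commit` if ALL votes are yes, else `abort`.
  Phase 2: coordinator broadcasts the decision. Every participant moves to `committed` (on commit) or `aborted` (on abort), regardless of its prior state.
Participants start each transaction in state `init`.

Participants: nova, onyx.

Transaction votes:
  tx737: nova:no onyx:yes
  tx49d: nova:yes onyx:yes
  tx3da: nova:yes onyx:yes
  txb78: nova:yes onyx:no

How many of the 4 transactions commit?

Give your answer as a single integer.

tx737: no from nova -> abort (commits=0)
tx49d: all yes -> commit (commits=1)
tx3da: all yes -> commit (commits=2)
txb78: no from onyx -> abort (commits=2)

Answer: 2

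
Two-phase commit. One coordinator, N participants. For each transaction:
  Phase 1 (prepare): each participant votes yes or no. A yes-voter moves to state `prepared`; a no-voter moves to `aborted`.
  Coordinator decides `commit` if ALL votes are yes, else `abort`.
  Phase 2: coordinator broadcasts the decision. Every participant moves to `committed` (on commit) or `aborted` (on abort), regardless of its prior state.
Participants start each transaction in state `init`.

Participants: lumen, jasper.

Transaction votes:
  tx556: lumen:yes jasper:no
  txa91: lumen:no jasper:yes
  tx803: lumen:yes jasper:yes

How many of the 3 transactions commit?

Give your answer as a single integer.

Answer: 1

Derivation:
tx556: no from jasper -> abort (commits=0)
txa91: no from lumen -> abort (commits=0)
tx803: all yes -> commit (commits=1)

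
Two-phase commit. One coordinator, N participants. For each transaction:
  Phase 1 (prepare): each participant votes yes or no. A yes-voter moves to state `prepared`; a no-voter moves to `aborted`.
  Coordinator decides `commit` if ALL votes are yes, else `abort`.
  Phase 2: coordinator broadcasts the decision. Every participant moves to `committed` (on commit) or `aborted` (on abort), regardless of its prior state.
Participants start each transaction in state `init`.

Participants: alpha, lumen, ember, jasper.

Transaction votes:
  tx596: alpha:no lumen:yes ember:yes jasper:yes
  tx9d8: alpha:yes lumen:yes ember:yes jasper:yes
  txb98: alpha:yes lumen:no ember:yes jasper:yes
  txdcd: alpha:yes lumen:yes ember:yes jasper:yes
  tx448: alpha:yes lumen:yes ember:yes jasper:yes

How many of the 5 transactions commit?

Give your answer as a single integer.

Answer: 3

Derivation:
tx596: no from alpha -> abort (commits=0)
tx9d8: all yes -> commit (commits=1)
txb98: no from lumen -> abort (commits=1)
txdcd: all yes -> commit (commits=2)
tx448: all yes -> commit (commits=3)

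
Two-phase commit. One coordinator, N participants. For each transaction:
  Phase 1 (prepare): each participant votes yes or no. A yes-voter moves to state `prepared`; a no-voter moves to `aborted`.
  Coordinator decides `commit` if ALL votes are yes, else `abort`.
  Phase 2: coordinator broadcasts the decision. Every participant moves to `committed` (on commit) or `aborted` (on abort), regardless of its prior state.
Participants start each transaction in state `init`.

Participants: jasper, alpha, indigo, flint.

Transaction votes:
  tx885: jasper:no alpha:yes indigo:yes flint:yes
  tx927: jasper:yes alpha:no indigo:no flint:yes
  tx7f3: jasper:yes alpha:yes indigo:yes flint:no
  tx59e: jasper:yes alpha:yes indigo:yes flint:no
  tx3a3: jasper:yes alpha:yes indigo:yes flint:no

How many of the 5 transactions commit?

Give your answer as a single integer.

tx885: no from jasper -> abort (commits=0)
tx927: no from alpha, indigo -> abort (commits=0)
tx7f3: no from flint -> abort (commits=0)
tx59e: no from flint -> abort (commits=0)
tx3a3: no from flint -> abort (commits=0)

Answer: 0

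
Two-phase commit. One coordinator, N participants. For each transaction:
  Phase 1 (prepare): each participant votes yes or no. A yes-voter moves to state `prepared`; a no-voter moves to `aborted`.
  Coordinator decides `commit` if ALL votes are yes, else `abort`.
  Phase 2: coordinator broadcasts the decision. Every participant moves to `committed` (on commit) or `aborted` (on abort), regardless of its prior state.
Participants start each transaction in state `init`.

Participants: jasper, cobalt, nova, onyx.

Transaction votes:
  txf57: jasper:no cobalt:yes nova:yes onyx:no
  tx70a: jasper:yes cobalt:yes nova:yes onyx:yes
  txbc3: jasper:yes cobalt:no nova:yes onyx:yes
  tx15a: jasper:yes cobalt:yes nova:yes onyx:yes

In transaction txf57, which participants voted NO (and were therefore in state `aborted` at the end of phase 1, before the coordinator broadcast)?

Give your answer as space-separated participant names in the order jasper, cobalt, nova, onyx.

Answer: jasper onyx

Derivation:
Txn txf57 phase 1: jasper no -> aborted; cobalt yes -> prepared; nova yes -> prepared; onyx no -> aborted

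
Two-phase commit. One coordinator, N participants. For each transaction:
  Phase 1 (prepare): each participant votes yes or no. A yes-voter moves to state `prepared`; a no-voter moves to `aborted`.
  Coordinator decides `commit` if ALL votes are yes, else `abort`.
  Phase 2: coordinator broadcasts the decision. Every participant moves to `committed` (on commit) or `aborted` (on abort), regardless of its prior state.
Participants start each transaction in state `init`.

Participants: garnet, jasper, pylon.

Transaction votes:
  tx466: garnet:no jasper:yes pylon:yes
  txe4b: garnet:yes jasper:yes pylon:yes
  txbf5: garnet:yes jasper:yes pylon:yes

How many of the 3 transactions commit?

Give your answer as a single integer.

Answer: 2

Derivation:
tx466: no from garnet -> abort (commits=0)
txe4b: all yes -> commit (commits=1)
txbf5: all yes -> commit (commits=2)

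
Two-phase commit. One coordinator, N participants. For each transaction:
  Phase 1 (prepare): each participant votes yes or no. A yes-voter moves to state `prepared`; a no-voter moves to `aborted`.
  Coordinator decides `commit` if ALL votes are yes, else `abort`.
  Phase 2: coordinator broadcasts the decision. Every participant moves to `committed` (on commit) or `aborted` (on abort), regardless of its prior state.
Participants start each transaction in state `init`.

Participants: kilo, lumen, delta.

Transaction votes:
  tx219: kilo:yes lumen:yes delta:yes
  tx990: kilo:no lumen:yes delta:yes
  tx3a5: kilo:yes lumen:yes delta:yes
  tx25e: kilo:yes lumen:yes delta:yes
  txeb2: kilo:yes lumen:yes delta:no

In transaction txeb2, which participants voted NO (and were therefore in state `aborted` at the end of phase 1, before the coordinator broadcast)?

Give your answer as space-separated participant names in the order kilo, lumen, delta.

Txn txeb2 phase 1: kilo yes -> prepared; lumen yes -> prepared; delta no -> aborted

Answer: delta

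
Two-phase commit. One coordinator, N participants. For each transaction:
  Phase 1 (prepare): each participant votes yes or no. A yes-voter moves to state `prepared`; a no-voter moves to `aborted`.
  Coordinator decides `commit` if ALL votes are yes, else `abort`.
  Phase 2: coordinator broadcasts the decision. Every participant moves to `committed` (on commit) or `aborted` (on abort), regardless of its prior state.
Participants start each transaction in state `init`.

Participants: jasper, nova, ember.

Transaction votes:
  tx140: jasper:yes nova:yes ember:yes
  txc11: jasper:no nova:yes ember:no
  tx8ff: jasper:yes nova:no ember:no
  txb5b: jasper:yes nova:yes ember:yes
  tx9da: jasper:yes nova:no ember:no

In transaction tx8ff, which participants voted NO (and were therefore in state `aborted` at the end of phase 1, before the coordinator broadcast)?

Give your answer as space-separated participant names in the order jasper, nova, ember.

Answer: nova ember

Derivation:
Txn tx8ff phase 1: jasper yes -> prepared; nova no -> aborted; ember no -> aborted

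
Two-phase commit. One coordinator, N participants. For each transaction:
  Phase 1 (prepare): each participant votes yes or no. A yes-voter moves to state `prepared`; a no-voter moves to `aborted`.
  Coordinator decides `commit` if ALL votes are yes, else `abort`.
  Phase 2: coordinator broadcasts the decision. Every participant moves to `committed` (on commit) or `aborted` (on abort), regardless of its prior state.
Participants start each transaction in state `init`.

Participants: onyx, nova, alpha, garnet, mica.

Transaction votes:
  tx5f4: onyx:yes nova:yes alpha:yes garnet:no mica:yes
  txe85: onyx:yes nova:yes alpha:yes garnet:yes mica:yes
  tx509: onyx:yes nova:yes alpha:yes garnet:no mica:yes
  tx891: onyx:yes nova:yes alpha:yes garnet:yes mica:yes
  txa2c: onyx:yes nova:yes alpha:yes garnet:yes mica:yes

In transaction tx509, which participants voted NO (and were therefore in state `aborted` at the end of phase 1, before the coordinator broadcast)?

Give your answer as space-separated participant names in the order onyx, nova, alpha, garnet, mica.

Answer: garnet

Derivation:
Txn tx509 phase 1: onyx yes -> prepared; nova yes -> prepared; alpha yes -> prepared; garnet no -> aborted; mica yes -> prepared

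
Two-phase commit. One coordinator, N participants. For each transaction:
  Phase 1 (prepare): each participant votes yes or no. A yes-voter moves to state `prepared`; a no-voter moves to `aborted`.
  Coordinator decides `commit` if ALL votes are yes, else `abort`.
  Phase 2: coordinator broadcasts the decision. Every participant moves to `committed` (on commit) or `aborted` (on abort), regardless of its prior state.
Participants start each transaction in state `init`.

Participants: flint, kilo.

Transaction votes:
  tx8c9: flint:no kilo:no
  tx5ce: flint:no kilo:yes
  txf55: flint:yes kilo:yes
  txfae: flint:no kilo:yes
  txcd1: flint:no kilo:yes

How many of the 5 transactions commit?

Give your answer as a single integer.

tx8c9: no from flint, kilo -> abort (commits=0)
tx5ce: no from flint -> abort (commits=0)
txf55: all yes -> commit (commits=1)
txfae: no from flint -> abort (commits=1)
txcd1: no from flint -> abort (commits=1)

Answer: 1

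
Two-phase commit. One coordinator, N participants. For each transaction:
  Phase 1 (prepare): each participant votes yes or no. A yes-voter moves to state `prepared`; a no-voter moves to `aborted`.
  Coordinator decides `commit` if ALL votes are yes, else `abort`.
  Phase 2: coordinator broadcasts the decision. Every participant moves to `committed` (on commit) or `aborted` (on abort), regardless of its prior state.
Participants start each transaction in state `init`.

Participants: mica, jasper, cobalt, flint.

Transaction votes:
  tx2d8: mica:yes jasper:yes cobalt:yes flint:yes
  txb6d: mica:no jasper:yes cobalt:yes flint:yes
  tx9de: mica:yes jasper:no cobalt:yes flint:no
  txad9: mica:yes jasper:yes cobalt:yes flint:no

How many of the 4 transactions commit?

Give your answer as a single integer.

tx2d8: all yes -> commit (commits=1)
txb6d: no from mica -> abort (commits=1)
tx9de: no from jasper, flint -> abort (commits=1)
txad9: no from flint -> abort (commits=1)

Answer: 1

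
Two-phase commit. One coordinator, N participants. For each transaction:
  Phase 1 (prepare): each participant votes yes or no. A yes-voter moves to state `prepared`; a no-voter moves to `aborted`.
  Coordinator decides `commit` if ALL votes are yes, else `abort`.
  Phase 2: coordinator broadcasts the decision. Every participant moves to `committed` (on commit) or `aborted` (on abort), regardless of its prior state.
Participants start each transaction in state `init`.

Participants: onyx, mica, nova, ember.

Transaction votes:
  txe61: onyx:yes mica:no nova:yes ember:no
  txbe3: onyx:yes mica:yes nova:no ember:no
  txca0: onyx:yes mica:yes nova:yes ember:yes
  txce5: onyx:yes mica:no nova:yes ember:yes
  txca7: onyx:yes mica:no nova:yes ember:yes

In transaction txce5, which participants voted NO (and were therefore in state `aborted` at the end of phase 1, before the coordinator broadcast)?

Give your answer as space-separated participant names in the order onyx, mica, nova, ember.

Txn txce5 phase 1: onyx yes -> prepared; mica no -> aborted; nova yes -> prepared; ember yes -> prepared

Answer: mica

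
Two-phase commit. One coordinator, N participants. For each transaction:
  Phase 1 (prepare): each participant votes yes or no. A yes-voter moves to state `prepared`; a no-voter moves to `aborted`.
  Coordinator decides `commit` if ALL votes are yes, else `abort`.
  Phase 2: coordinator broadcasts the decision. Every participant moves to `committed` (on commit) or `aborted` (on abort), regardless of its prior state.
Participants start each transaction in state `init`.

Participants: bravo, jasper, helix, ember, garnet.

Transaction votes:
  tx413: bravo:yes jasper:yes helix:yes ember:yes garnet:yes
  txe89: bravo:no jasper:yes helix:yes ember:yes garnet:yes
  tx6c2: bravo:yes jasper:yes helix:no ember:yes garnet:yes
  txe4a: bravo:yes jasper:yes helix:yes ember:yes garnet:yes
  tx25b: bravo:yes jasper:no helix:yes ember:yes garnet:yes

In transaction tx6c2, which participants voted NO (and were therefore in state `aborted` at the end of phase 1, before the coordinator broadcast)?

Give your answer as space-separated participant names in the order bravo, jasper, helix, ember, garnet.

Txn tx6c2 phase 1: bravo yes -> prepared; jasper yes -> prepared; helix no -> aborted; ember yes -> prepared; garnet yes -> prepared

Answer: helix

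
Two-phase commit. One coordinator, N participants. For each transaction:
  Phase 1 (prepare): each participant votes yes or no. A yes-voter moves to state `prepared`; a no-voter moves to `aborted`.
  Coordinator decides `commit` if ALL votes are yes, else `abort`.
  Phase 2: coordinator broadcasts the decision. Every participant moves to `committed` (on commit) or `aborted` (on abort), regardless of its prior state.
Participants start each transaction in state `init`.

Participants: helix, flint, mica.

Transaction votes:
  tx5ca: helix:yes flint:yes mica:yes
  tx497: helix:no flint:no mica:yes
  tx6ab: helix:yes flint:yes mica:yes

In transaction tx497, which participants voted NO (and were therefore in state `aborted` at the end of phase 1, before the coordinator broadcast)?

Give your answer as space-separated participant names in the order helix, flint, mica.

Answer: helix flint

Derivation:
Txn tx497 phase 1: helix no -> aborted; flint no -> aborted; mica yes -> prepared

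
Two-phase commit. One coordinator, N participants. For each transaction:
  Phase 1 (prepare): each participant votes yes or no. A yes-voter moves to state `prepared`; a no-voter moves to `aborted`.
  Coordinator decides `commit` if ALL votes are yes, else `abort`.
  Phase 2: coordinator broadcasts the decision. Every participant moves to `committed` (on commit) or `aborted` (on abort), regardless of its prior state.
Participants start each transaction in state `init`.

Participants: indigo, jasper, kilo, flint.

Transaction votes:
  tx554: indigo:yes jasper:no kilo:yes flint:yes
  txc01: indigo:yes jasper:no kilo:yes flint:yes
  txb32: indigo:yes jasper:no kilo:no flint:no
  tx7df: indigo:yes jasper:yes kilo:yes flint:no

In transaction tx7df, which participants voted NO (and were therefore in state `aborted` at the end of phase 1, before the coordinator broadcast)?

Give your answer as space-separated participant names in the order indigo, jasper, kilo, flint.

Answer: flint

Derivation:
Txn tx7df phase 1: indigo yes -> prepared; jasper yes -> prepared; kilo yes -> prepared; flint no -> aborted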